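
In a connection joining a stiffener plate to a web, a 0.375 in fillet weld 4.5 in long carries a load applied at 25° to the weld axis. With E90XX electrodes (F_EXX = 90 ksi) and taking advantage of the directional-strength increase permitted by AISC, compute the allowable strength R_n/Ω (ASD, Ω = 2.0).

t_e = 0.707 × 0.375 = 0.2651 in; A_we = 0.2651 × 4.5 = 1.193 in².
Directional factor: 1.0 + 0.5 sin^1.5(25°) = 1.137.
F_nw = 0.6 × 90 × 1.137 = 61.42 ksi.
R_n/Ω = (61.42 × 1.193) / 2.0 = 36.64 kips.

R_n/Ω ≈ 36.6 kips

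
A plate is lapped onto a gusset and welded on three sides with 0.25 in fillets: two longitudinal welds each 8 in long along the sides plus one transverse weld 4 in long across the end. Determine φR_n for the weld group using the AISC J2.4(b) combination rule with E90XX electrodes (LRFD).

E90XX → F_EXX = 90 ksi.
t_e = 0.707 × 0.25 = 0.1767 in.
R_nwl = 0.6 × 90 × 0.1767 × 16 = 152.7 kip (longitudinal, 2 welds).
R_nwt = 0.6 × 90 × 0.1767 × 4 = 38.18 kip (transverse, base value).
(i) R_nwl + R_nwt = 190.9 kip; (ii) 0.85 R_nwl + 1.5 R_nwt = 187.1 kip.
R_n = max = 190.9 kip [governs: (i)]; φR_n = 143.2 kip.

φR_n ≈ 143 kip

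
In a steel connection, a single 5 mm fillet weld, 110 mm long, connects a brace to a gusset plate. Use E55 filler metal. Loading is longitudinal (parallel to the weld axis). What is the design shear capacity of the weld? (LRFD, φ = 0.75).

φR_n ≈ 96.2 kN

E55XX → F_EXX = 550 MPa.
Effective throat t_e = 0.707 × 5 = 3.535 mm.
Total length L = 110 mm; A_we = 3.535 × 110 = 388.8 mm².
F_nw = 0.6 F_EXX = 0.6 × 550 = 330 MPa.
φR_n = 0.75 × 330 × 388.8 × 10⁻³ = 96.24 kN.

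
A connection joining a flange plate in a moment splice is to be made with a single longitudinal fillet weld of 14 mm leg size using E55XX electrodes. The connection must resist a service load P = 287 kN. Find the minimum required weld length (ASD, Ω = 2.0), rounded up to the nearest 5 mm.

E55XX → F_EXX = 550 MPa.
Throat t_e = 0.707 × 14 = 9.898 mm.
r_n/Ω = (0.6 × 550 × 9.898) / 2.0 = 1633 N/mm = 1.633 kN/mm.
L_req = P / (r_n/Ω) = 287 / 1.633 = 175.7 mm total.
Round up → use L = 180 mm.

L = 180 mm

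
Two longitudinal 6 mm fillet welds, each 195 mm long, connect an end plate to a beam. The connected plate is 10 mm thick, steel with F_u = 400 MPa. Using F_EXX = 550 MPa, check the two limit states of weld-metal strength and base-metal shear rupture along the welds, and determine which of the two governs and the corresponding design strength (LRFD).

t_e = 0.707 × 6 = 4.242 mm; L = 390 mm.
Weld metal: φR_n = 0.75 × 0.6 × 550 × 4.242 × 390 × 10⁻³ = 409.5 kN.
Base metal (shear rupture): φR_n = 0.75 × 0.6 × 400 × 10 × 390 × 10⁻³ = 702 kN.
Governing: weld metal.

φR_n ≈ 409 kN (weld metal governs)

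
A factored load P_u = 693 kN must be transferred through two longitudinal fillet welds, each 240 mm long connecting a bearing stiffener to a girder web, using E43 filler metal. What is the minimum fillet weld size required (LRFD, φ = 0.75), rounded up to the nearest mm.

E43XX → F_EXX = 430 MPa.
Total weld length L = 480 mm.
Required throat t_e = P_u / (φ × 0.6 F_EXX × L) = 693 / (0.75 × 0.6 × 430 × 480 × 10⁻³) = 7.461 mm.
Required leg w = t_e / 0.707 = 10.55 mm → use 11 mm.

w = 11 mm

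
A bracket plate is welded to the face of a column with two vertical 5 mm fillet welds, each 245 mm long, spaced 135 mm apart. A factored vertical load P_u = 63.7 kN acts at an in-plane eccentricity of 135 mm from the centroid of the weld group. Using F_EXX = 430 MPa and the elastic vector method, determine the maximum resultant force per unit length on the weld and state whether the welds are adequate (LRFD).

f_max ≈ 339 N/mm; adequate

Total weld length L_w = 490 mm. Treat welds as unit-width lines.
Polar moment about centroid: J = 2[d³/12 + d(b/2)²] = 2[245³/12 + 245×67.5²] = 4684000 mm³.
Direct shear f_v = P/L_w = 63.7×10³ / 490 = 130 N/mm (vertical).
Torsion M = P·e = 63.7×10³ × 135 = 8599500 N·mm.
Critical point at (x, y) = (67.5, 122.5) from centroid. f_tx = M·y/J = 224.9 N/mm; f_ty = M·x/J = 123.9 N/mm.
Resultant f_max = √[f_tx² + (f_v + f_ty)²] = √[224.9² + (130 + 123.9)²] = 339.2 N/mm.
Capacity per unit length: φr_n = 0.75 × 0.6 × 430 × (0.707 × 5) = 684 N/mm.
339.2 ≤ 684 → adequate.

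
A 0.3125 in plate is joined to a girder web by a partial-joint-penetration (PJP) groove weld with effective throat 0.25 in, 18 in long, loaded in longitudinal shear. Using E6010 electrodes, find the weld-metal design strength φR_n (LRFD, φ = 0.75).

φR_n ≈ 122 kip

E60XX → F_EXX = 60 ksi.
Effective throat (given) t_e = 0.25 in.
A_we = 0.25 × 18 = 4.5 in².
F_nw = 0.6 F_EXX = 36 ksi.
φR_n = 0.75 × 36 × 4.5 = 121.5 kip.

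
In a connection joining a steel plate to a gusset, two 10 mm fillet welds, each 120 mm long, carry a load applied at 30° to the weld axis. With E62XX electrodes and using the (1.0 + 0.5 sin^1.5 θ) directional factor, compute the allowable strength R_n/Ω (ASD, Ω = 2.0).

R_n/Ω ≈ 371 kN

E62XX → F_EXX = 620 MPa.
t_e = 0.707 × 10 = 7.07 mm; A_we = 7.07 × 240 = 1697 mm².
Directional factor: 1.0 + 0.5 sin^1.5(30°) = 1.177.
F_nw = 0.6 × 620 × 1.177 = 437.8 MPa.
R_n/Ω = (437.8 × 1697) / 2.0 × 10⁻³ = 371.4 kN.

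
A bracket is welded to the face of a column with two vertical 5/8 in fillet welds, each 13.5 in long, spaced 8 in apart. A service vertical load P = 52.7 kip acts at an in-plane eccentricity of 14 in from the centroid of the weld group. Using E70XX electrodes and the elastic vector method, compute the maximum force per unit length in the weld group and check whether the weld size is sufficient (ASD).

f_max ≈ 8.05 kip/in; adequate

E70XX → F_EXX = 70 ksi.
Total weld length L_w = 27 in. Treat welds as unit-width lines.
Polar moment about centroid: J = 2[d³/12 + d(b/2)²] = 2[13.5³/12 + 13.5×4²] = 842.1 in³.
Direct shear f_v = P/L_w = 52.7 / 27 = 1.952 kip/in (vertical).
Torsion M = P·e = 52.7 × 14 = 737.8 kip·in.
Critical point at (x, y) = (4, 6.75) from centroid. f_tx = M·y/J = 5.914 kip/in; f_ty = M·x/J = 3.505 kip/in.
Resultant f_max = √[f_tx² + (f_v + f_ty)²] = √[5.914² + (1.952 + 3.505)²] = 8.047 kip/in.
Capacity per unit length: r_n/Ω = (1/2.0) × 0.6 × 70 × (0.707 × 0.625) = 9.279 kip/in.
8.047 ≤ 9.279 → adequate.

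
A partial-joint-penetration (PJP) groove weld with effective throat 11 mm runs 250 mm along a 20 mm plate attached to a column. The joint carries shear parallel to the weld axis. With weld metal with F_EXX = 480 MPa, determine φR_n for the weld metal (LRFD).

Effective throat (given) t_e = 11 mm.
A_we = 11 × 250 = 2750 mm².
F_nw = 0.6 F_EXX = 288 MPa.
φR_n = 0.75 × 288 × 2750 × 10⁻³ = 594 kN.

φR_n ≈ 594 kN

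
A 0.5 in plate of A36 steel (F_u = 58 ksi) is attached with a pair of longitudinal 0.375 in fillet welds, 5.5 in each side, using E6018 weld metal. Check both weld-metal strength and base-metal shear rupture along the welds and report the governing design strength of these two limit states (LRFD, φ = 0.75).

φR_n ≈ 78.7 kip (weld metal governs)

E60XX → F_EXX = 60 ksi.
t_e = 0.707 × 0.375 = 0.2651 in; L = 11 in.
Weld metal: φR_n = 0.75 × 0.6 × 60 × 0.2651 × 11 = 78.74 kip.
Base metal (shear rupture): φR_n = 0.75 × 0.6 × 58 × 0.5 × 11 = 143.5 kip.
Governing: weld metal.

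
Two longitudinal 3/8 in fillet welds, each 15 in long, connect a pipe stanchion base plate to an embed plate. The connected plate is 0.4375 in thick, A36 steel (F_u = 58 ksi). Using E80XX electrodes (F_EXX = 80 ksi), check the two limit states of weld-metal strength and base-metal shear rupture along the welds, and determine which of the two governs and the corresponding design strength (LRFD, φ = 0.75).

φR_n ≈ 286 kip (weld metal governs)

t_e = 0.707 × 0.375 = 0.2651 in; L = 30 in.
Weld metal: φR_n = 0.75 × 0.6 × 80 × 0.2651 × 30 = 286.3 kip.
Base metal (shear rupture): φR_n = 0.75 × 0.6 × 58 × 0.4375 × 30 = 342.6 kip.
Governing: weld metal.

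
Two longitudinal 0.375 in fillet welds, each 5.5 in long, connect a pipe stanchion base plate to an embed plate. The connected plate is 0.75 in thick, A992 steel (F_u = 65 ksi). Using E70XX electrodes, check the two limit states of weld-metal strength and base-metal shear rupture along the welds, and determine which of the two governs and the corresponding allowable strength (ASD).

E70XX → F_EXX = 70 ksi.
t_e = 0.707 × 0.375 = 0.2651 in; L = 11 in.
Weld metal: R_n/Ω = (1/2.0) × 0.6 × 70 × 0.2651 × 11 = 61.24 kips.
Base metal (shear rupture): R_n/Ω = (1/2.0) × 0.6 × 65 × 0.75 × 11 = 160.9 kips.
Governing: weld metal.

R_n/Ω ≈ 61.2 kips (weld metal governs)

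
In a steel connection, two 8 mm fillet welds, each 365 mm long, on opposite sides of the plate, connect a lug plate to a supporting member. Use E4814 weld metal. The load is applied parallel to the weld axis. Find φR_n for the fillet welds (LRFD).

E48XX → F_EXX = 480 MPa.
Effective throat t_e = 0.707 × 8 = 5.656 mm.
Total length L = 730 mm; A_we = 5.656 × 730 = 4129 mm².
F_nw = 0.6 F_EXX = 0.6 × 480 = 288 MPa.
φR_n = 0.75 × 288 × 4129 × 10⁻³ = 891.8 kN.

φR_n ≈ 892 kN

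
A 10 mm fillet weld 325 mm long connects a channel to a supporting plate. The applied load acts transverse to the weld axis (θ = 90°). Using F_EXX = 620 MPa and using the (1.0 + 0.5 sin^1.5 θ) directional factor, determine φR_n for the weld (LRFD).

φR_n ≈ 962 kN

t_e = 0.707 × 10 = 7.07 mm; A_we = 7.07 × 325 = 2298 mm².
Directional factor: 1.0 + 0.5 sin^1.5(90°) = 1.5.
F_nw = 0.6 × 620 × 1.5 = 558 MPa.
φR_n = 0.75 × 558 × 2298 × 10⁻³ = 961.6 kN.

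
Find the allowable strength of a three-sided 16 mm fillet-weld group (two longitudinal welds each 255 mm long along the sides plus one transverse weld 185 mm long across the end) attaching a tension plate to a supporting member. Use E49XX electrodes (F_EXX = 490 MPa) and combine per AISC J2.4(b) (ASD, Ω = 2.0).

R_n/Ω ≈ 1180 kN

t_e = 0.707 × 16 = 11.31 mm.
R_nwl = 0.6 × 490 × 11.31 × 510 × 10⁻³ = 1696 kN (longitudinal, 2 welds).
R_nwt = 0.6 × 490 × 11.31 × 185 × 10⁻³ = 615.3 kN (transverse, base value).
(i) R_nwl + R_nwt = 2311 kN; (ii) 0.85 R_nwl + 1.5 R_nwt = 2365 kN.
R_n = max = 2365 kN [governs: (ii)]; R_n/Ω = 1182 kN.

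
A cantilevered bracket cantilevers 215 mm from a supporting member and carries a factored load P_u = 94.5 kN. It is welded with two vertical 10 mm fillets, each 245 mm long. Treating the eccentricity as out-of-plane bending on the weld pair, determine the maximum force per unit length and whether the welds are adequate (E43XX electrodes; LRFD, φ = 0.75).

f_max ≈ 1030 N/mm; adequate

E43XX → F_EXX = 430 MPa.
L_w = 2 × 245 = 490 mm; section modulus (unit throat) S = 2 × L²/6 = 20010 mm².
Direct shear f_v = P/L_w = 94.5×10³/490 = 192.9 N/mm.
Moment M = P × e = 94.5×10³ × 215 = 20318000 N·mm; bending f_b = M/S = 1015 N/mm.
f_max = √(f_v² + f_b²) = √(192.9² + 1015²) = 1034 N/mm.
φr_n = 0.75 × 0.6 × 430 × (0.707 × 10) = 1368 N/mm → adequate.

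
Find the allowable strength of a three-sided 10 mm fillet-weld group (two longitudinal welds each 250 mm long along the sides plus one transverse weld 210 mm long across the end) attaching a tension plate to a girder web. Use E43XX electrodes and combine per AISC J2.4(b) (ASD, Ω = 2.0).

R_n/Ω ≈ 675 kN

E43XX → F_EXX = 430 MPa.
t_e = 0.707 × 10 = 7.07 mm.
R_nwl = 0.6 × 430 × 7.07 × 500 × 10⁻³ = 912 kN (longitudinal, 2 welds).
R_nwt = 0.6 × 430 × 7.07 × 210 × 10⁻³ = 383.1 kN (transverse, base value).
(i) R_nwl + R_nwt = 1295 kN; (ii) 0.85 R_nwl + 1.5 R_nwt = 1350 kN.
R_n = max = 1350 kN [governs: (ii)]; R_n/Ω = 674.9 kN.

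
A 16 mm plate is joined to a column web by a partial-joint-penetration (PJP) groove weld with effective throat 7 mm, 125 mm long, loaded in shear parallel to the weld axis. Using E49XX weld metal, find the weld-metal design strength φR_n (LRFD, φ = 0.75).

E49XX → F_EXX = 490 MPa.
Effective throat (given) t_e = 7 mm.
A_we = 7 × 125 = 875 mm².
F_nw = 0.6 F_EXX = 294 MPa.
φR_n = 0.75 × 294 × 875 × 10⁻³ = 192.9 kN.

φR_n ≈ 193 kN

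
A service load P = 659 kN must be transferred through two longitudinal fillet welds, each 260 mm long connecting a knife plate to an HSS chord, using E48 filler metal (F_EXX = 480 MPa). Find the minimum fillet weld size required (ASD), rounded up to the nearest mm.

w = 13 mm

Total weld length L = 520 mm.
Required throat t_e = P × Ω / (0.6 F_EXX × L) = 659 × 2.0 / (0.6 × 480 × 520 × 10⁻³) = 8.801 mm.
Required leg w = t_e / 0.707 = 12.45 mm → use 13 mm.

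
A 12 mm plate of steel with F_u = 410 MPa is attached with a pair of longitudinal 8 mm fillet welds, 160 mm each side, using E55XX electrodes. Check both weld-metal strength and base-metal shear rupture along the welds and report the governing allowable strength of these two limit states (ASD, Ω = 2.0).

E55XX → F_EXX = 550 MPa.
t_e = 0.707 × 8 = 5.656 mm; L = 320 mm.
Weld metal: R_n/Ω = (1/2.0) × 0.6 × 550 × 5.656 × 320 × 10⁻³ = 298.6 kN.
Base metal (shear rupture): R_n/Ω = (1/2.0) × 0.6 × 410 × 12 × 320 × 10⁻³ = 472.3 kN.
Governing: weld metal.

R_n/Ω ≈ 299 kN (weld metal governs)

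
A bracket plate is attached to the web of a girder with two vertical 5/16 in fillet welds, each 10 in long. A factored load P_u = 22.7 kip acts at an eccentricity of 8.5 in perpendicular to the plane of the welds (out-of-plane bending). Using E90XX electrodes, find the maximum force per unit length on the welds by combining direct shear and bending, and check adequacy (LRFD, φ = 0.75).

f_max ≈ 5.9 kip/in; adequate

E90XX → F_EXX = 90 ksi.
L_w = 2 × 10 = 20 in; section modulus (unit throat) S = 2 × L²/6 = 33.33 in².
Direct shear f_v = P/L_w = 22.7/20 = 1.135 kip/in.
Moment M = P × e = 22.7 × 8.5 = 192.95 kip·in; bending f_b = M/S = 5.788 kip/in.
f_max = √(f_v² + f_b²) = √(1.135² + 5.788²) = 5.899 kip/in.
φr_n = 0.75 × 0.6 × 90 × (0.707 × 0.3125) = 8.948 kip/in → adequate.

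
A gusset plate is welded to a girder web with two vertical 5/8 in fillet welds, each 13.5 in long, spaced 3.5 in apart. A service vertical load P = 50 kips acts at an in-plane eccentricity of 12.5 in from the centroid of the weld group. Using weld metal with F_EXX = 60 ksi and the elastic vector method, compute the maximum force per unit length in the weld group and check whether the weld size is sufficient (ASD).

Total weld length L_w = 27 in. Treat welds as unit-width lines.
Polar moment about centroid: J = 2[d³/12 + d(b/2)²] = 2[13.5³/12 + 13.5×1.75²] = 492.8 in³.
Direct shear f_v = P/L_w = 50 / 27 = 1.852 kip/in (vertical).
Torsion M = P·e = 50 × 12.5 = 625 kip·in.
Critical point at (x, y) = (1.75, 6.75) from centroid. f_tx = M·y/J = 8.562 kip/in; f_ty = M·x/J = 2.22 kip/in.
Resultant f_max = √[f_tx² + (f_v + f_ty)²] = √[8.562² + (1.852 + 2.22)²] = 9.48 kip/in.
Capacity per unit length: r_n/Ω = (1/2.0) × 0.6 × 60 × (0.707 × 0.625) = 7.954 kip/in.
9.48 > 7.954 → NOT adequate.

f_max ≈ 9.48 kip/in; NOT adequate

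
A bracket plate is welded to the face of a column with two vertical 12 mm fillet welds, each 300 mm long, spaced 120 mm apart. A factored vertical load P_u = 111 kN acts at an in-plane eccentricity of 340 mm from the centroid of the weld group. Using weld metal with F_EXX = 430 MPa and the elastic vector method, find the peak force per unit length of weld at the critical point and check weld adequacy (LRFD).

Total weld length L_w = 600 mm. Treat welds as unit-width lines.
Polar moment about centroid: J = 2[d³/12 + d(b/2)²] = 2[300³/12 + 300×60²] = 6660000 mm³.
Direct shear f_v = P/L_w = 111×10³ / 600 = 185 N/mm (vertical).
Torsion M = P·e = 111×10³ × 340 = 37740000 N·mm.
Critical point at (x, y) = (60, 150) from centroid. f_tx = M·y/J = 850 N/mm; f_ty = M·x/J = 340 N/mm.
Resultant f_max = √[f_tx² + (f_v + f_ty)²] = √[850² + (185 + 340)²] = 999.1 N/mm.
Capacity per unit length: φr_n = 0.75 × 0.6 × 430 × (0.707 × 12) = 1642 N/mm.
999.1 ≤ 1642 → adequate.

f_max ≈ 999 N/mm; adequate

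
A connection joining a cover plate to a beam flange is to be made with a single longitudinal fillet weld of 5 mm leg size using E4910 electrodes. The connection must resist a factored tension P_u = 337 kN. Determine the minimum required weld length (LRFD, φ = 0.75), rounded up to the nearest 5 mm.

E49XX → F_EXX = 490 MPa.
Throat t_e = 0.707 × 5 = 3.535 mm.
φr_n = 0.75 × 0.6 × 490 × 3.535 × 10⁻³ = 0.7795 kN/mm.
L_req = P_u / φr_n = 337 / 0.7795 = 432.3 mm total.
Round up → use L = 435 mm.

L = 435 mm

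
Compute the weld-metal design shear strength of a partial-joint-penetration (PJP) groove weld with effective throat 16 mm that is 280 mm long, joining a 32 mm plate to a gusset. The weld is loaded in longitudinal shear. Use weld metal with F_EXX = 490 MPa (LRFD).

φR_n ≈ 988 kN

Effective throat (given) t_e = 16 mm.
A_we = 16 × 280 = 4480 mm².
F_nw = 0.6 F_EXX = 294 MPa.
φR_n = 0.75 × 294 × 4480 × 10⁻³ = 987.8 kN.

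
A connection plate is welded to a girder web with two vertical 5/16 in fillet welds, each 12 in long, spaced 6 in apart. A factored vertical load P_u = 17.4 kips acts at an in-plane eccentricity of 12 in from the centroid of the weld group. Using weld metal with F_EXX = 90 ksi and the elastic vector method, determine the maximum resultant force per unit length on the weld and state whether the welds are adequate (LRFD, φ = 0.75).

f_max ≈ 3.17 kip/in; adequate

Total weld length L_w = 24 in. Treat welds as unit-width lines.
Polar moment about centroid: J = 2[d³/12 + d(b/2)²] = 2[12³/12 + 12×3²] = 504 in³.
Direct shear f_v = P/L_w = 17.4 / 24 = 0.725 kip/in (vertical).
Torsion M = P·e = 17.4 × 12 = 208.8 kip·in.
Critical point at (x, y) = (3, 6) from centroid. f_tx = M·y/J = 2.486 kip/in; f_ty = M·x/J = 1.243 kip/in.
Resultant f_max = √[f_tx² + (f_v + f_ty)²] = √[2.486² + (0.725 + 1.243)²] = 3.17 kip/in.
Capacity per unit length: φr_n = 0.75 × 0.6 × 90 × (0.707 × 0.3125) = 8.948 kip/in.
3.17 ≤ 8.948 → adequate.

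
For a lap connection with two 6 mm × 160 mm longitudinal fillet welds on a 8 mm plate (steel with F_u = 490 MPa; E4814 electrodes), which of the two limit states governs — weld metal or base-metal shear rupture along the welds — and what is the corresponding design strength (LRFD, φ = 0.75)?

E48XX → F_EXX = 480 MPa.
t_e = 0.707 × 6 = 4.242 mm; L = 320 mm.
Weld metal: φR_n = 0.75 × 0.6 × 480 × 4.242 × 320 × 10⁻³ = 293.2 kN.
Base metal (shear rupture): φR_n = 0.75 × 0.6 × 490 × 8 × 320 × 10⁻³ = 564.5 kN.
Governing: weld metal.

φR_n ≈ 293 kN (weld metal governs)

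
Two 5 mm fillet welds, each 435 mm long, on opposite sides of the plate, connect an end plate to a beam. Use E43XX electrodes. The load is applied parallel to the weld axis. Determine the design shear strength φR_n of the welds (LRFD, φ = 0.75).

φR_n ≈ 595 kN

E43XX → F_EXX = 430 MPa.
Effective throat t_e = 0.707 × 5 = 3.535 mm.
Total length L = 870 mm; A_we = 3.535 × 870 = 3075 mm².
F_nw = 0.6 F_EXX = 0.6 × 430 = 258 MPa.
φR_n = 0.75 × 258 × 3075 × 10⁻³ = 595.1 kN.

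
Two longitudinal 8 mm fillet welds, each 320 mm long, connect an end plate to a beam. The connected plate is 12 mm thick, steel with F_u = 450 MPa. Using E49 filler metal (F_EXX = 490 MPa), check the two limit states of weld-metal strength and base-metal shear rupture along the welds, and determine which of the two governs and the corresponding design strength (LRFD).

t_e = 0.707 × 8 = 5.656 mm; L = 640 mm.
Weld metal: φR_n = 0.75 × 0.6 × 490 × 5.656 × 640 × 10⁻³ = 798.2 kN.
Base metal (shear rupture): φR_n = 0.75 × 0.6 × 450 × 12 × 640 × 10⁻³ = 1555 kN.
Governing: weld metal.

φR_n ≈ 798 kN (weld metal governs)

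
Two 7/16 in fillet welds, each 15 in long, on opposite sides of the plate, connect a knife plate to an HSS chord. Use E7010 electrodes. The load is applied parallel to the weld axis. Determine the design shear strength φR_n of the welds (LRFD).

φR_n ≈ 292 kip

E70XX → F_EXX = 70 ksi.
Effective throat t_e = 0.707 × 0.4375 = 0.3093 in.
Total length L = 30 in; A_we = 0.3093 × 30 = 9.279 in².
F_nw = 0.6 F_EXX = 0.6 × 70 = 42 ksi.
φR_n = 0.75 × 42 × 9.279 = 292.3 kip.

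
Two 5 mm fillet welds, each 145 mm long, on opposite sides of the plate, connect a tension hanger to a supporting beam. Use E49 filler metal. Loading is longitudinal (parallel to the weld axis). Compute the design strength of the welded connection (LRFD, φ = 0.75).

φR_n ≈ 226 kN

E49XX → F_EXX = 490 MPa.
Effective throat t_e = 0.707 × 5 = 3.535 mm.
Total length L = 290 mm; A_we = 3.535 × 290 = 1025 mm².
F_nw = 0.6 F_EXX = 0.6 × 490 = 294 MPa.
φR_n = 0.75 × 294 × 1025 × 10⁻³ = 226 kN.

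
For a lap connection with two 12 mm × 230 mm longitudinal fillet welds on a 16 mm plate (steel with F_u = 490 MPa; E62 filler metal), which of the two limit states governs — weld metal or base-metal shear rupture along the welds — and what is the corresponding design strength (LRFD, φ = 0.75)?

φR_n ≈ 1090 kN (weld metal governs)

E62XX → F_EXX = 620 MPa.
t_e = 0.707 × 12 = 8.484 mm; L = 460 mm.
Weld metal: φR_n = 0.75 × 0.6 × 620 × 8.484 × 460 × 10⁻³ = 1089 kN.
Base metal (shear rupture): φR_n = 0.75 × 0.6 × 490 × 16 × 460 × 10⁻³ = 1623 kN.
Governing: weld metal.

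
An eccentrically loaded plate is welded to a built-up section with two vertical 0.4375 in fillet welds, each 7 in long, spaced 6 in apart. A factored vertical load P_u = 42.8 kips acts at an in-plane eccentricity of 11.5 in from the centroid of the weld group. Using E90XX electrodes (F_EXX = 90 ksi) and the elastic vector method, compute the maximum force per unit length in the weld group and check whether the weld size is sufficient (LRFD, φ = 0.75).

Total weld length L_w = 14 in. Treat welds as unit-width lines.
Polar moment about centroid: J = 2[d³/12 + d(b/2)²] = 2[7³/12 + 7×3²] = 183.2 in³.
Direct shear f_v = P/L_w = 42.8 / 14 = 3.057 kip/in (vertical).
Torsion M = P·e = 42.8 × 11.5 = 492.2 kip·in.
Critical point at (x, y) = (3, 3.5) from centroid. f_tx = M·y/J = 9.405 kip/in; f_ty = M·x/J = 8.062 kip/in.
Resultant f_max = √[f_tx² + (f_v + f_ty)²] = √[9.405² + (3.057 + 8.062)²] = 14.56 kip/in.
Capacity per unit length: φr_n = 0.75 × 0.6 × 90 × (0.707 × 0.4375) = 12.53 kip/in.
14.56 > 12.53 → NOT adequate.

f_max ≈ 14.6 kip/in; NOT adequate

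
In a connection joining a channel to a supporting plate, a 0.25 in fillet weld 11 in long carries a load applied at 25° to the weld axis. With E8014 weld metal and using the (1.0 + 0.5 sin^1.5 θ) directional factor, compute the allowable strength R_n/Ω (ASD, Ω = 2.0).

R_n/Ω ≈ 53.1 kips

E80XX → F_EXX = 80 ksi.
t_e = 0.707 × 0.25 = 0.1767 in; A_we = 0.1767 × 11 = 1.944 in².
Directional factor: 1.0 + 0.5 sin^1.5(25°) = 1.137.
F_nw = 0.6 × 80 × 1.137 = 54.59 ksi.
R_n/Ω = (54.59 × 1.944) / 2.0 = 53.07 kips.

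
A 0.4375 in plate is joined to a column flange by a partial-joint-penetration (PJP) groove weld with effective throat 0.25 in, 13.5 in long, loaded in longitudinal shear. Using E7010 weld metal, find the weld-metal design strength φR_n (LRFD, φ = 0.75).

E70XX → F_EXX = 70 ksi.
Effective throat (given) t_e = 0.25 in.
A_we = 0.25 × 13.5 = 3.375 in².
F_nw = 0.6 F_EXX = 42 ksi.
φR_n = 0.75 × 42 × 3.375 = 106.3 kips.

φR_n ≈ 106 kips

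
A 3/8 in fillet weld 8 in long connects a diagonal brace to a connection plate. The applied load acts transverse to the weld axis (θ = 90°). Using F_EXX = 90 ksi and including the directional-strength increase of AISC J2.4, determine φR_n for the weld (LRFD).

φR_n ≈ 129 kip

t_e = 0.707 × 0.375 = 0.2651 in; A_we = 0.2651 × 8 = 2.121 in².
Directional factor: 1.0 + 0.5 sin^1.5(90°) = 1.5.
F_nw = 0.6 × 90 × 1.5 = 81 ksi.
φR_n = 0.75 × 81 × 2.121 = 128.9 kip.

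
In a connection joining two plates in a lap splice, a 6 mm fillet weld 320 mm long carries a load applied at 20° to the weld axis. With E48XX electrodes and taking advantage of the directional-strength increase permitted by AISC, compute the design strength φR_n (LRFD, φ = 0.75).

φR_n ≈ 323 kN

E48XX → F_EXX = 480 MPa.
t_e = 0.707 × 6 = 4.242 mm; A_we = 4.242 × 320 = 1357 mm².
Directional factor: 1.0 + 0.5 sin^1.5(20°) = 1.1.
F_nw = 0.6 × 480 × 1.1 = 316.8 MPa.
φR_n = 0.75 × 316.8 × 1357 × 10⁻³ = 322.5 kN.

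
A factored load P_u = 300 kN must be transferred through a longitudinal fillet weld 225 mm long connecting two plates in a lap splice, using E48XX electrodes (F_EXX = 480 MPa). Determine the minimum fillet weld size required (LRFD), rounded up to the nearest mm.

Total weld length L = 225 mm.
Required throat t_e = P_u / (φ × 0.6 F_EXX × L) = 300 / (0.75 × 0.6 × 480 × 225 × 10⁻³) = 6.173 mm.
Required leg w = t_e / 0.707 = 8.731 mm → use 9 mm.

w = 9 mm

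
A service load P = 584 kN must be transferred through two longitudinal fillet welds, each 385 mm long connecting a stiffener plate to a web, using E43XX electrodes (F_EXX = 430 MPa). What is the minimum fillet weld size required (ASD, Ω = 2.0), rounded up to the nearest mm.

Total weld length L = 770 mm.
Required throat t_e = P × Ω / (0.6 F_EXX × L) = 584 × 2.0 / (0.6 × 430 × 770 × 10⁻³) = 5.879 mm.
Required leg w = t_e / 0.707 = 8.316 mm → use 9 mm.

w = 9 mm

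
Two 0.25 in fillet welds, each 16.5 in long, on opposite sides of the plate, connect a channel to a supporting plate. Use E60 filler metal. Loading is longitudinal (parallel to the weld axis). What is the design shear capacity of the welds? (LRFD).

E60XX → F_EXX = 60 ksi.
Effective throat t_e = 0.707 × 0.25 = 0.1767 in.
Total length L = 33 in; A_we = 0.1767 × 33 = 5.833 in².
F_nw = 0.6 F_EXX = 0.6 × 60 = 36 ksi.
φR_n = 0.75 × 36 × 5.833 = 157.5 kips.

φR_n ≈ 157 kips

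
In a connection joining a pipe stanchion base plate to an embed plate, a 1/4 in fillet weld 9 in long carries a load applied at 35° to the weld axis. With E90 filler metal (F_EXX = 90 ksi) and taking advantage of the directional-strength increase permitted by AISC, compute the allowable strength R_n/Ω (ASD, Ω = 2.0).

R_n/Ω ≈ 52.3 kip

t_e = 0.707 × 0.25 = 0.1767 in; A_we = 0.1767 × 9 = 1.591 in².
Directional factor: 1.0 + 0.5 sin^1.5(35°) = 1.217.
F_nw = 0.6 × 90 × 1.217 = 65.73 ksi.
R_n/Ω = (65.73 × 1.591) / 2.0 = 52.28 kip.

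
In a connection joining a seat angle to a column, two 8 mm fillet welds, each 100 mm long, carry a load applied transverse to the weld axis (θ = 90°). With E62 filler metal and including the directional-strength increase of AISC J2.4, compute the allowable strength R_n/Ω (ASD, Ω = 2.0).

R_n/Ω ≈ 316 kN

E62XX → F_EXX = 620 MPa.
t_e = 0.707 × 8 = 5.656 mm; A_we = 5.656 × 200 = 1131 mm².
Directional factor: 1.0 + 0.5 sin^1.5(90°) = 1.5.
F_nw = 0.6 × 620 × 1.5 = 558 MPa.
R_n/Ω = (558 × 1131) / 2.0 × 10⁻³ = 315.6 kN.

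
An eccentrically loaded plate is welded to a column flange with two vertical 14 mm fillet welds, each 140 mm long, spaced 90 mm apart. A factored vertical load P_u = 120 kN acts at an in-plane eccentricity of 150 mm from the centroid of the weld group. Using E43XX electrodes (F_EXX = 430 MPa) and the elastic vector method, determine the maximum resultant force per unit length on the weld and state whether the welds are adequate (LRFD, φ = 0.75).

Total weld length L_w = 280 mm. Treat welds as unit-width lines.
Polar moment about centroid: J = 2[d³/12 + d(b/2)²] = 2[140³/12 + 140×45²] = 1024000 mm³.
Direct shear f_v = P/L_w = 120×10³ / 280 = 428.6 N/mm (vertical).
Torsion M = P·e = 120×10³ × 150 = 18000000 N·mm.
Critical point at (x, y) = (45, 70) from centroid. f_tx = M·y/J = 1230 N/mm; f_ty = M·x/J = 790.8 N/mm.
Resultant f_max = √[f_tx² + (f_v + f_ty)²] = √[1230² + (428.6 + 790.8)²] = 1732 N/mm.
Capacity per unit length: φr_n = 0.75 × 0.6 × 430 × (0.707 × 14) = 1915 N/mm.
1732 ≤ 1915 → adequate.

f_max ≈ 1730 N/mm; adequate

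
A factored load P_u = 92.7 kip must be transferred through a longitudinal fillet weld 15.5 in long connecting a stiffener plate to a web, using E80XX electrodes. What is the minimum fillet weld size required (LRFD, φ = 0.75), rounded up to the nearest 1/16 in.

w = 1/4 in

E80XX → F_EXX = 80 ksi.
Total weld length L = 15.5 in.
Required throat t_e = P_u / (φ × 0.6 F_EXX × L) = 92.7 / (0.75 × 0.6 × 80 × 15.5) = 0.1661 in.
Required leg w = t_e / 0.707 = 0.235 in → use 1/4 in.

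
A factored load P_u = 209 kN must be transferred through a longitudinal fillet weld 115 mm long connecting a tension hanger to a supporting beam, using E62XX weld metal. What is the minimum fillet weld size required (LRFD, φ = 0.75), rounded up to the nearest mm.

E62XX → F_EXX = 620 MPa.
Total weld length L = 115 mm.
Required throat t_e = P_u / (φ × 0.6 F_EXX × L) = 209 / (0.75 × 0.6 × 620 × 115 × 10⁻³) = 6.514 mm.
Required leg w = t_e / 0.707 = 9.214 mm → use 10 mm.

w = 10 mm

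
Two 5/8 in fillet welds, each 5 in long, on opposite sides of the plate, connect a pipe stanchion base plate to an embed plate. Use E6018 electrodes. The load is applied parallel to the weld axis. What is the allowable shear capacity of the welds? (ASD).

E60XX → F_EXX = 60 ksi.
Effective throat t_e = 0.707 × 0.625 = 0.4419 in.
Total length L = 10 in; A_we = 0.4419 × 10 = 4.419 in².
F_nw = 0.6 F_EXX = 0.6 × 60 = 36 ksi.
R_n = 36 × 4.419 = 159.1 kips; R_n/Ω = 159.1/2.0 = 79.54 kips.

R_n/Ω ≈ 79.5 kips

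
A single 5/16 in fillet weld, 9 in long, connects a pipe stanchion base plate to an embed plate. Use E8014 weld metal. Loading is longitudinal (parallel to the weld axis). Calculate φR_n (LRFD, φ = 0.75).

φR_n ≈ 71.6 kip

E80XX → F_EXX = 80 ksi.
Effective throat t_e = 0.707 × 0.3125 = 0.2209 in.
Total length L = 9 in; A_we = 0.2209 × 9 = 1.988 in².
F_nw = 0.6 F_EXX = 0.6 × 80 = 48 ksi.
φR_n = 0.75 × 48 × 1.988 = 71.58 kip.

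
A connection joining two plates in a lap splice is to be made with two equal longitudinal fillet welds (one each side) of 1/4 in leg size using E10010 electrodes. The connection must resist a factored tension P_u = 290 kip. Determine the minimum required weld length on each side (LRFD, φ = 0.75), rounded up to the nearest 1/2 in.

E100XX → F_EXX = 100 ksi.
Throat t_e = 0.707 × 0.25 = 0.1767 in.
φr_n = 0.75 × 0.6 × 100 × 0.1767 = 7.954 kip/in.
L_req = P_u / φr_n = 290 / 7.954 = 36.46 in total.
Per side: 36.46 / 2 = 18.23 in.
Round up → use L = 18.5 in on each side.

L = 18.5 in on each side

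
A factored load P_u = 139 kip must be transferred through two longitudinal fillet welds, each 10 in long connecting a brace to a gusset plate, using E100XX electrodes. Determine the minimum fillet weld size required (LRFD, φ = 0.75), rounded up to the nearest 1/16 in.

w = 1/4 in

E100XX → F_EXX = 100 ksi.
Total weld length L = 20 in.
Required throat t_e = P_u / (φ × 0.6 F_EXX × L) = 139 / (0.75 × 0.6 × 100 × 20) = 0.1544 in.
Required leg w = t_e / 0.707 = 0.2185 in → use 1/4 in.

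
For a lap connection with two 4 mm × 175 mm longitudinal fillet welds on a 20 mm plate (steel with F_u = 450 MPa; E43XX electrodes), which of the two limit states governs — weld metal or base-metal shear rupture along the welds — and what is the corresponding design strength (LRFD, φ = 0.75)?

E43XX → F_EXX = 430 MPa.
t_e = 0.707 × 4 = 2.828 mm; L = 350 mm.
Weld metal: φR_n = 0.75 × 0.6 × 430 × 2.828 × 350 × 10⁻³ = 191.5 kN.
Base metal (shear rupture): φR_n = 0.75 × 0.6 × 450 × 20 × 350 × 10⁻³ = 1418 kN.
Governing: weld metal.

φR_n ≈ 192 kN (weld metal governs)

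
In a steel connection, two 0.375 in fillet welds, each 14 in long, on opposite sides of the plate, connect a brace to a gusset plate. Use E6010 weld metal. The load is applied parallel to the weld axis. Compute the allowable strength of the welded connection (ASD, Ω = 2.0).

R_n/Ω ≈ 134 kip

E60XX → F_EXX = 60 ksi.
Effective throat t_e = 0.707 × 0.375 = 0.2651 in.
Total length L = 28 in; A_we = 0.2651 × 28 = 7.423 in².
F_nw = 0.6 F_EXX = 0.6 × 60 = 36 ksi.
R_n = 36 × 7.423 = 267.2 kip; R_n/Ω = 267.2/2.0 = 133.6 kip.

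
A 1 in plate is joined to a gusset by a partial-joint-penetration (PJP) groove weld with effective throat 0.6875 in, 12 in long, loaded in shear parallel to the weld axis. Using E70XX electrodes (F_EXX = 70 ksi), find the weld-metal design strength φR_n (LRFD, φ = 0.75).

Effective throat (given) t_e = 0.6875 in.
A_we = 0.6875 × 12 = 8.25 in².
F_nw = 0.6 F_EXX = 42 ksi.
φR_n = 0.75 × 42 × 8.25 = 259.9 kips.

φR_n ≈ 260 kips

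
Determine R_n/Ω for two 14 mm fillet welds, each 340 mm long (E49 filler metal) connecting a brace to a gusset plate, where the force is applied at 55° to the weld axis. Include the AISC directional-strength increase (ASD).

R_n/Ω ≈ 1360 kN

E49XX → F_EXX = 490 MPa.
t_e = 0.707 × 14 = 9.898 mm; A_we = 9.898 × 680 = 6731 mm².
Directional factor: 1.0 + 0.5 sin^1.5(55°) = 1.371.
F_nw = 0.6 × 490 × 1.371 = 403 MPa.
R_n/Ω = (403 × 6731) / 2.0 × 10⁻³ = 1356 kN.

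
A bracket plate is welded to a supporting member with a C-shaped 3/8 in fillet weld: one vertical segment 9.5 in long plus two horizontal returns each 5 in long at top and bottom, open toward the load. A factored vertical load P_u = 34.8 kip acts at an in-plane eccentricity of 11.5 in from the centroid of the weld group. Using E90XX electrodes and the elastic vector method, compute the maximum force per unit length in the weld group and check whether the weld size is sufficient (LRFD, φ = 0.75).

E90XX → F_EXX = 90 ksi.
Total weld length L_w = 19.5 in. Treat welds as unit-width lines.
Centroid: x̄ = 2×5×2.5 / 19.5 = 1.282 in from the vertical weld.
Polar moment about centroid: J = I_x + I_y = [9.5³/12 + 2×5×4.75²] + [9.5×1.282² + 2(5³/12 + 5×1.218²)] = 348.4 in³.
Direct shear f_v = P/L_w = 34.8 / 19.5 = 1.785 kip/in (vertical).
Torsion M = P·e = 34.8 × 11.5 = 400.2 kip·in.
Critical point at (x, y) = (3.718, 4.75) from centroid. f_tx = M·y/J = 5.457 kip/in; f_ty = M·x/J = 4.271 kip/in.
Resultant f_max = √[f_tx² + (f_v + f_ty)²] = √[5.457² + (1.785 + 4.271)²] = 8.152 kip/in.
Capacity per unit length: φr_n = 0.75 × 0.6 × 90 × (0.707 × 0.375) = 10.74 kip/in.
8.152 ≤ 10.74 → adequate.

f_max ≈ 8.15 kip/in; adequate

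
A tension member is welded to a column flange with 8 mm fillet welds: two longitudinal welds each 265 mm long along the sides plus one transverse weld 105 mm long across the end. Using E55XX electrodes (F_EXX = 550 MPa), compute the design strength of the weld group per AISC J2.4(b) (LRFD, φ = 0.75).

φR_n ≈ 889 kN

t_e = 0.707 × 8 = 5.656 mm.
R_nwl = 0.6 × 550 × 5.656 × 530 × 10⁻³ = 989.2 kN (longitudinal, 2 welds).
R_nwt = 0.6 × 550 × 5.656 × 105 × 10⁻³ = 196 kN (transverse, base value).
(i) R_nwl + R_nwt = 1185 kN; (ii) 0.85 R_nwl + 1.5 R_nwt = 1135 kN.
R_n = max = 1185 kN [governs: (i)]; φR_n = 888.9 kN.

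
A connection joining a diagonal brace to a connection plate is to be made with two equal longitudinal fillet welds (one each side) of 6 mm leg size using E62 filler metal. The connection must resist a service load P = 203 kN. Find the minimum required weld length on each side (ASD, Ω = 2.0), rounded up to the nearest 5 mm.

E62XX → F_EXX = 620 MPa.
Throat t_e = 0.707 × 6 = 4.242 mm.
r_n/Ω = (0.6 × 620 × 4.242) / 2.0 = 789 N/mm = 0.789 kN/mm.
L_req = P / (r_n/Ω) = 203 / 0.789 = 257.3 mm total.
Per side: 257.3 / 2 = 128.6 mm.
Round up → use L = 130 mm on each side.

L = 130 mm on each side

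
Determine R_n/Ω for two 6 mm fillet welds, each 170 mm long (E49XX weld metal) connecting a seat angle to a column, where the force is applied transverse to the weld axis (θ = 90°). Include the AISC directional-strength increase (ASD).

E49XX → F_EXX = 490 MPa.
t_e = 0.707 × 6 = 4.242 mm; A_we = 4.242 × 340 = 1442 mm².
Directional factor: 1.0 + 0.5 sin^1.5(90°) = 1.5.
F_nw = 0.6 × 490 × 1.5 = 441 MPa.
R_n/Ω = (441 × 1442) / 2.0 × 10⁻³ = 318 kN.

R_n/Ω ≈ 318 kN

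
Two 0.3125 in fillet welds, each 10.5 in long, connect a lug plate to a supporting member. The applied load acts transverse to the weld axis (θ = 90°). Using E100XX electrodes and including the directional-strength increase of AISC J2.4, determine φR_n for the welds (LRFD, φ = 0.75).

E100XX → F_EXX = 100 ksi.
t_e = 0.707 × 0.3125 = 0.2209 in; A_we = 0.2209 × 21 = 4.64 in².
Directional factor: 1.0 + 0.5 sin^1.5(90°) = 1.5.
F_nw = 0.6 × 100 × 1.5 = 90 ksi.
φR_n = 0.75 × 90 × 4.64 = 313.2 kip.

φR_n ≈ 313 kip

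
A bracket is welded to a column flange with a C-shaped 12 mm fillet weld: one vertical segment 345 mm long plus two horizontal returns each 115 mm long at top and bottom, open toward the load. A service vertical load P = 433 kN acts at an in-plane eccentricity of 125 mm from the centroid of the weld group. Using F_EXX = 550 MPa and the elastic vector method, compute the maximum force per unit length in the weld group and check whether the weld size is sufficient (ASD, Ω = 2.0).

f_max ≈ 1480 N/mm; NOT adequate

Total weld length L_w = 575 mm. Treat welds as unit-width lines.
Centroid: x̄ = 2×115×57.5 / 575 = 23 mm from the vertical weld.
Polar moment about centroid: J = I_x + I_y = [345³/12 + 2×115×172.5²] + [345×23² + 2(115³/12 + 115×34.5²)] = 10980000 mm³.
Direct shear f_v = P/L_w = 433×10³ / 575 = 753 N/mm (vertical).
Torsion M = P·e = 433×10³ × 125 = 54125000 N·mm.
Critical point at (x, y) = (92, 172.5) from centroid. f_tx = M·y/J = 850.7 N/mm; f_ty = M·x/J = 453.7 N/mm.
Resultant f_max = √[f_tx² + (f_v + f_ty)²] = √[850.7² + (753 + 453.7)²] = 1476 N/mm.
Capacity per unit length: r_n/Ω = (1/2.0) × 0.6 × 550 × (0.707 × 12) = 1400 N/mm.
1476 > 1400 → NOT adequate.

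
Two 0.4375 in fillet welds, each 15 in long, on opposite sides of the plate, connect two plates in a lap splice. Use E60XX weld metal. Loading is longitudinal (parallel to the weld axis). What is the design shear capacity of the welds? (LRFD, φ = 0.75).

φR_n ≈ 251 kips

E60XX → F_EXX = 60 ksi.
Effective throat t_e = 0.707 × 0.4375 = 0.3093 in.
Total length L = 30 in; A_we = 0.3093 × 30 = 9.279 in².
F_nw = 0.6 F_EXX = 0.6 × 60 = 36 ksi.
φR_n = 0.75 × 36 × 9.279 = 250.5 kips.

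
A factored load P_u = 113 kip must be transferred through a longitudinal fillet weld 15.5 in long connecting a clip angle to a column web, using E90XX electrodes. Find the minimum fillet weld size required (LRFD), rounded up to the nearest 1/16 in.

E90XX → F_EXX = 90 ksi.
Total weld length L = 15.5 in.
Required throat t_e = P_u / (φ × 0.6 F_EXX × L) = 113 / (0.75 × 0.6 × 90 × 15.5) = 0.18 in.
Required leg w = t_e / 0.707 = 0.2546 in → use 5/16 in.

w = 5/16 in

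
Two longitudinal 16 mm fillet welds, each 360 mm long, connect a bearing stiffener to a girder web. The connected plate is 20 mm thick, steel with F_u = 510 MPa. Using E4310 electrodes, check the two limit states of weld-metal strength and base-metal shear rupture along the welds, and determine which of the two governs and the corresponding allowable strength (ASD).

E43XX → F_EXX = 430 MPa.
t_e = 0.707 × 16 = 11.31 mm; L = 720 mm.
Weld metal: R_n/Ω = (1/2.0) × 0.6 × 430 × 11.31 × 720 × 10⁻³ = 1051 kN.
Base metal (shear rupture): R_n/Ω = (1/2.0) × 0.6 × 510 × 20 × 720 × 10⁻³ = 2203 kN.
Governing: weld metal.

R_n/Ω ≈ 1050 kN (weld metal governs)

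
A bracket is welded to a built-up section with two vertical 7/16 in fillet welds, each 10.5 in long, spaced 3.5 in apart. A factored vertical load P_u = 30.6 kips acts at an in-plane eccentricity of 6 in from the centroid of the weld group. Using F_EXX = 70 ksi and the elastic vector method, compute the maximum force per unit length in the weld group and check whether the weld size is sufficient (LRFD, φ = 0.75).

f_max ≈ 4.62 kip/in; adequate

Total weld length L_w = 21 in. Treat welds as unit-width lines.
Polar moment about centroid: J = 2[d³/12 + d(b/2)²] = 2[10.5³/12 + 10.5×1.75²] = 257.2 in³.
Direct shear f_v = P/L_w = 30.6 / 21 = 1.457 kip/in (vertical).
Torsion M = P·e = 30.6 × 6 = 183.6 kip·in.
Critical point at (x, y) = (1.75, 5.25) from centroid. f_tx = M·y/J = 3.747 kip/in; f_ty = M·x/J = 1.249 kip/in.
Resultant f_max = √[f_tx² + (f_v + f_ty)²] = √[3.747² + (1.457 + 1.249)²] = 4.622 kip/in.
Capacity per unit length: φr_n = 0.75 × 0.6 × 70 × (0.707 × 0.4375) = 9.743 kip/in.
4.622 ≤ 9.743 → adequate.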